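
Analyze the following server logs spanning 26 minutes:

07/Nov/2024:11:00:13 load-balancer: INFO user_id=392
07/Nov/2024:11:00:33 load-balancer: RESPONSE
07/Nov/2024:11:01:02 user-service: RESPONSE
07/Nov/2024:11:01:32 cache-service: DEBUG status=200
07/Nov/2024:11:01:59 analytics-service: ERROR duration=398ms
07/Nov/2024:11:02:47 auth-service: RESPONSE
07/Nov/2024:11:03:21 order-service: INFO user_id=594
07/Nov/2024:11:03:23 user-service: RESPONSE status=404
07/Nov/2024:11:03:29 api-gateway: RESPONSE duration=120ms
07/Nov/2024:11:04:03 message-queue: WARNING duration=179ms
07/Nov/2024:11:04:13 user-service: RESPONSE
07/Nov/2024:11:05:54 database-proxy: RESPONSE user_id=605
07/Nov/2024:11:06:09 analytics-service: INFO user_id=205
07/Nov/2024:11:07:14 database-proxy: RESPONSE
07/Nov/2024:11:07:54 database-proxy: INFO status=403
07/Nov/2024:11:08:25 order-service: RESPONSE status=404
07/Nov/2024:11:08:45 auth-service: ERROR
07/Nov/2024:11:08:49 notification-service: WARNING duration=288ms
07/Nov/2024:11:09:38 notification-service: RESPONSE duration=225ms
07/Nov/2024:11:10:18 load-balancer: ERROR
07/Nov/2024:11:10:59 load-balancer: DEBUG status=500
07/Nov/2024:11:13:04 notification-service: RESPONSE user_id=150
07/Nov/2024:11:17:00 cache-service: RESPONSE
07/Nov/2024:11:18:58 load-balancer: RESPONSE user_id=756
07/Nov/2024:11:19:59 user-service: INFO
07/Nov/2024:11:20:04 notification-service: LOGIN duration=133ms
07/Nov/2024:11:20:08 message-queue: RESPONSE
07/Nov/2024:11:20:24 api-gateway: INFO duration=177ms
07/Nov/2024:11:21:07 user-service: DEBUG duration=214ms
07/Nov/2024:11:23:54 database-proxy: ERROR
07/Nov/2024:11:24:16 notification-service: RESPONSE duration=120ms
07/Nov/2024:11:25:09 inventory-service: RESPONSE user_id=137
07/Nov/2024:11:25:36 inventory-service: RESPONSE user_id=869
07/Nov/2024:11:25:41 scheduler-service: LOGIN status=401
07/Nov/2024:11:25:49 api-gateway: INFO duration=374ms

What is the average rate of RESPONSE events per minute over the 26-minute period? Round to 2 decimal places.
0.65

To calculate the rate:

1. Count total RESPONSE events: 17
2. Total time period: 26 minutes
3. Rate = 17 / 26 = 0.65 events per minute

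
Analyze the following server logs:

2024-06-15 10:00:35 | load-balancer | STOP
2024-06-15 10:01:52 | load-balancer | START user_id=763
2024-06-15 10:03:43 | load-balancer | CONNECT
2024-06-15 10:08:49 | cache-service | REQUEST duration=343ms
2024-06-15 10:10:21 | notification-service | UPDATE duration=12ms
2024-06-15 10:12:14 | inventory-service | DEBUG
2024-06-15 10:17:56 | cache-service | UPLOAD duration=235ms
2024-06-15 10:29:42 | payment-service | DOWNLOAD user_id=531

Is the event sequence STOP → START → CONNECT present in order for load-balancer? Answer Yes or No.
Yes

To verify sequence order:

1. Find all events in sequence STOP → START → CONNECT for load-balancer
2. Extract their timestamps
3. Check if timestamps are in ascending order
4. Result: Yes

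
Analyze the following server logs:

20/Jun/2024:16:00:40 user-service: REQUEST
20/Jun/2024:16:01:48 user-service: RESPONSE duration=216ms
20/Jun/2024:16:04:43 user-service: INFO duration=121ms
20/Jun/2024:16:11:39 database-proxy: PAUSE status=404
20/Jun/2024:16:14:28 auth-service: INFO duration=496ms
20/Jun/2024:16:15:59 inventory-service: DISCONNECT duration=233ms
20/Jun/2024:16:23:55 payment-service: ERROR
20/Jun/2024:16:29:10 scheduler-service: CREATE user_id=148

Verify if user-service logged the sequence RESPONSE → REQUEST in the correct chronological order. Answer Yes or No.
No

To verify sequence order:

1. Find all events in sequence RESPONSE → REQUEST for user-service
2. Extract their timestamps
3. Check if timestamps are in ascending order
4. Result: No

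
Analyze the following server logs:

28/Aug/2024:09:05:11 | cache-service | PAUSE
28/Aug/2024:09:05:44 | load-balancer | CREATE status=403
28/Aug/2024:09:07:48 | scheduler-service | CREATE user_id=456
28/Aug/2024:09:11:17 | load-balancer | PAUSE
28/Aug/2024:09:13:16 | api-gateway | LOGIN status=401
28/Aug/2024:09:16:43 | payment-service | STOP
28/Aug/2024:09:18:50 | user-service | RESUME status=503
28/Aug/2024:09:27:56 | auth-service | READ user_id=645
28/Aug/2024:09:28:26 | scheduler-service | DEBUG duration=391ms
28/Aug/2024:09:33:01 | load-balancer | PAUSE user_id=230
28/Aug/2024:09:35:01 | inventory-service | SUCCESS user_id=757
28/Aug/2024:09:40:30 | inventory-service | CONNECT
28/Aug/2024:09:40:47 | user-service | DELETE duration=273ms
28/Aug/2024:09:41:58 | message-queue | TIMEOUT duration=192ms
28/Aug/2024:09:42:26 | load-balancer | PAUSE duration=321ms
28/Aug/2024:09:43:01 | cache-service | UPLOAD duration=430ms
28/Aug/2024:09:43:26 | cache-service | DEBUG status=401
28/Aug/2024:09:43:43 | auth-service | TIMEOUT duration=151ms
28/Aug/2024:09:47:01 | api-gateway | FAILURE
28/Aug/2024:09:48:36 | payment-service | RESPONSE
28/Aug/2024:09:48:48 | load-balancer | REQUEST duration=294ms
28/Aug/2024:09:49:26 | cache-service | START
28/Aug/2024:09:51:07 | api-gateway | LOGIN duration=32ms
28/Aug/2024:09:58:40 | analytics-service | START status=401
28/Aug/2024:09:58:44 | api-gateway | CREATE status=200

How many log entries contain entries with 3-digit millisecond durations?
7

To find matching entries:

1. Pattern to match: entries with 3-digit millisecond durations
2. Scan each log entry for the pattern
3. Count matches: 7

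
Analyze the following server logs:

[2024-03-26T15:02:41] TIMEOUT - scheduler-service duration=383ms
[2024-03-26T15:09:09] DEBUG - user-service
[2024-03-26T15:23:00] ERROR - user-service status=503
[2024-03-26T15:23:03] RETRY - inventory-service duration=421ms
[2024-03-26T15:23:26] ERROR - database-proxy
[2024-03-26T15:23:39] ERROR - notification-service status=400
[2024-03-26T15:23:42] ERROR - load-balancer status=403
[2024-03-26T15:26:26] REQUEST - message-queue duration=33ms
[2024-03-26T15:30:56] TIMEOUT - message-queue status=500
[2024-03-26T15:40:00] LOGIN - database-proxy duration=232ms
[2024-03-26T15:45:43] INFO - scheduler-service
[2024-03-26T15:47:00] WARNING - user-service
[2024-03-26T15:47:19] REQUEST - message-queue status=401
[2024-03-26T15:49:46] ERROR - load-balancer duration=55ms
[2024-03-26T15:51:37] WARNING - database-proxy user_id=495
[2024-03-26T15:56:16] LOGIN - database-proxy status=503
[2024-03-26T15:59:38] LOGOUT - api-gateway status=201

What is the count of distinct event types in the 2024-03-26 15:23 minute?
2

To count unique event types:

1. Filter events in the minute starting at 2024-03-26 15:23
2. Extract event types from matching entries
3. Count unique types: 2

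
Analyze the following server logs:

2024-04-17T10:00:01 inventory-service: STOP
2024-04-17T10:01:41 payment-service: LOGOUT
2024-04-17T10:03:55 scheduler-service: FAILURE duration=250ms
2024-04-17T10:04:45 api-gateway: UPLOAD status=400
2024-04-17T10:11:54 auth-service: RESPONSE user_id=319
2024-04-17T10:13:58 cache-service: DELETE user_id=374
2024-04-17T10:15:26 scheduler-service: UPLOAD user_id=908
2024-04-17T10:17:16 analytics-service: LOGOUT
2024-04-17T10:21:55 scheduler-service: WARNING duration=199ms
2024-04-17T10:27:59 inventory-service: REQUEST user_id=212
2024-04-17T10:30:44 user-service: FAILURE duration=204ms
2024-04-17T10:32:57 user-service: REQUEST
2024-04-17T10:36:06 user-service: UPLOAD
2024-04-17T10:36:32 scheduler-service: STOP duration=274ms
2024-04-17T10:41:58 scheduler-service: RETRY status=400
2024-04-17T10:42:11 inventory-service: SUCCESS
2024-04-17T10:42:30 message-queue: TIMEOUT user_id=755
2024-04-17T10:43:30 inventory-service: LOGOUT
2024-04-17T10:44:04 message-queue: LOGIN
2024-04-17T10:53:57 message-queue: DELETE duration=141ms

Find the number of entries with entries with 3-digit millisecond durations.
5

To find matching entries:

1. Pattern to match: entries with 3-digit millisecond durations
2. Scan each log entry for the pattern
3. Count matches: 5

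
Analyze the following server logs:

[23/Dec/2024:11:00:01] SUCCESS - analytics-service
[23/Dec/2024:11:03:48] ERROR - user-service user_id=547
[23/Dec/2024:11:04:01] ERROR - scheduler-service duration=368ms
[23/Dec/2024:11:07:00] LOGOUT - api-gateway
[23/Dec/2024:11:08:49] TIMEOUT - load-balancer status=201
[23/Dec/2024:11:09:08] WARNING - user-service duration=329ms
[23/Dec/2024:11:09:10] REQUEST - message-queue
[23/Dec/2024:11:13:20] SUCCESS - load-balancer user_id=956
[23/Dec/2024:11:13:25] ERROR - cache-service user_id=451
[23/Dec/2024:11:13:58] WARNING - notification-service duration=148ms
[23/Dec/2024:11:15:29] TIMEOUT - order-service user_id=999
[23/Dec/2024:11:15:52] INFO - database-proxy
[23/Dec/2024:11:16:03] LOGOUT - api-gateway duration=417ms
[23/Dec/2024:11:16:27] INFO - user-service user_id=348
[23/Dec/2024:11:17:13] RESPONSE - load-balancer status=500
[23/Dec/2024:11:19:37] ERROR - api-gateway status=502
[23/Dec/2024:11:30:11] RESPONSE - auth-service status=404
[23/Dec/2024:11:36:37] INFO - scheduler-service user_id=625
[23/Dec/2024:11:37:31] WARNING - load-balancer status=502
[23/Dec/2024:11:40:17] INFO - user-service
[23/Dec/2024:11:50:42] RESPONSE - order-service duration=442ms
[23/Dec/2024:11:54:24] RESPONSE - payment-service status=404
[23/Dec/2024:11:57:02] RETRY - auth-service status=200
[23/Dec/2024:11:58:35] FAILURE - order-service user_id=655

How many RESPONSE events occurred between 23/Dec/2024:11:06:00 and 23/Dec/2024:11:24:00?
1

To count events in the time window:

1. Window boundaries: 23/Dec/2024:11:06:00 to 23/Dec/2024:11:24:00
2. Filter for RESPONSE events within this window
3. Count matching events: 1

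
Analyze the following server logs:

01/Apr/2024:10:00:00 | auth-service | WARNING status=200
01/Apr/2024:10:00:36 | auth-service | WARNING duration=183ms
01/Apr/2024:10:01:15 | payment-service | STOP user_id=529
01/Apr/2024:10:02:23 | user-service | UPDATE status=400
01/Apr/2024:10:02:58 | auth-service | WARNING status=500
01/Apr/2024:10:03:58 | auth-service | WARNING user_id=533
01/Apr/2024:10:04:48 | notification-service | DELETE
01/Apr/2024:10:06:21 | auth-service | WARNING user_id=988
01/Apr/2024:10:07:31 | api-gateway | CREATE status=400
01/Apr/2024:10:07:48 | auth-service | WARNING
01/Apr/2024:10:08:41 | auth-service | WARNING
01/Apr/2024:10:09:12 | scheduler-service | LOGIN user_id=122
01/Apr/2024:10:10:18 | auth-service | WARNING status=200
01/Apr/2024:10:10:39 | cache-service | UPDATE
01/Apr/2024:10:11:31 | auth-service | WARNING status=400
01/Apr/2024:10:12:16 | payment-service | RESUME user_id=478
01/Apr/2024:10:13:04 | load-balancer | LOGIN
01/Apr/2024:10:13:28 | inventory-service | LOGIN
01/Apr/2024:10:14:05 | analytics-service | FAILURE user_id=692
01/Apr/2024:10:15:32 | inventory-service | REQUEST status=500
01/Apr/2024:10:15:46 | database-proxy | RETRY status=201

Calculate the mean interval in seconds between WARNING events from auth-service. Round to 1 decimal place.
86.4

To calculate average interval:

1. Find all WARNING events for auth-service in order
2. Calculate time gaps between consecutive events
3. Compute mean of gaps: 691 / 8 = 86.4 seconds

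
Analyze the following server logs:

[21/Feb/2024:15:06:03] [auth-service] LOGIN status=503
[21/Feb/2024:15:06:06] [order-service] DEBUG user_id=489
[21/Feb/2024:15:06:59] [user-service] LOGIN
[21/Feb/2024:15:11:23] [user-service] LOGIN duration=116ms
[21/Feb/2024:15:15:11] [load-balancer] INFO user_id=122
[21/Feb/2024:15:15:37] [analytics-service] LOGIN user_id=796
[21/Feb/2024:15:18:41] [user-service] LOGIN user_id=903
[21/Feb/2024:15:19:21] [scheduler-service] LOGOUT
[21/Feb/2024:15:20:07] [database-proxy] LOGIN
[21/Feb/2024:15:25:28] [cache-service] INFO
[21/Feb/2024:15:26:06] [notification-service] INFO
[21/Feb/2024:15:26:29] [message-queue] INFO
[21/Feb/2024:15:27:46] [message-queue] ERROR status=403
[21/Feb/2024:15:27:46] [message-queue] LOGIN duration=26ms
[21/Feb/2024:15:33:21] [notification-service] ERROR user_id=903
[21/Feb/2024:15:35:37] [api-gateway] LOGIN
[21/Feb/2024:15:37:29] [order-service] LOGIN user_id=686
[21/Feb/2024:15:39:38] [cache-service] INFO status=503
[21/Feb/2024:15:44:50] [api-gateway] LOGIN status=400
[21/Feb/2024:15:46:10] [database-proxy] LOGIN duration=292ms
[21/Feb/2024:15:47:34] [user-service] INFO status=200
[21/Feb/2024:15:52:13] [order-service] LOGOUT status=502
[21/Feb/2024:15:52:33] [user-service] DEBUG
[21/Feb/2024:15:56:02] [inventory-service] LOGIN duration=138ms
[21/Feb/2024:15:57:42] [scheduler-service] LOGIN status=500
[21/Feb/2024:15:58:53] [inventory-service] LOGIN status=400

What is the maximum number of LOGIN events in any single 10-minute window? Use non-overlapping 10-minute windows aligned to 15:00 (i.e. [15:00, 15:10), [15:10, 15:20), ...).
3

To find the burst window:

1. Divide the log period into non-overlapping 10-minute windows starting at 15:00
2. Count LOGIN events in each window
3. Find the window with maximum count
4. Maximum events in a window: 3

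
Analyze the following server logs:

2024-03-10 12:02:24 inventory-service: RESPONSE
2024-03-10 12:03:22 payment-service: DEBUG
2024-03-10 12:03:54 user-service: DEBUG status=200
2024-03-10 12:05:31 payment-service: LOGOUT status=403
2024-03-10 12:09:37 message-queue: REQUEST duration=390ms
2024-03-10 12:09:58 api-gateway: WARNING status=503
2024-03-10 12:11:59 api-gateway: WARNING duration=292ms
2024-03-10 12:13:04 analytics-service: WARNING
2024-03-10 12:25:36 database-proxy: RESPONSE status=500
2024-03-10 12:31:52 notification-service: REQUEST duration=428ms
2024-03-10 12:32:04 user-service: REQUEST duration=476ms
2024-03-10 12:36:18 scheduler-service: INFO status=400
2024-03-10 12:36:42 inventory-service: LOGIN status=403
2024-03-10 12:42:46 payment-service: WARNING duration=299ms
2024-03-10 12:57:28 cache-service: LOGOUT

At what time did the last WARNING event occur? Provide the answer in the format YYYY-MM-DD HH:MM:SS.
2024-03-10 12:42:46

To find the last event:

1. Filter for all WARNING events
2. Sort by timestamp
3. Select the last one
4. Timestamp: 2024-03-10 12:42:46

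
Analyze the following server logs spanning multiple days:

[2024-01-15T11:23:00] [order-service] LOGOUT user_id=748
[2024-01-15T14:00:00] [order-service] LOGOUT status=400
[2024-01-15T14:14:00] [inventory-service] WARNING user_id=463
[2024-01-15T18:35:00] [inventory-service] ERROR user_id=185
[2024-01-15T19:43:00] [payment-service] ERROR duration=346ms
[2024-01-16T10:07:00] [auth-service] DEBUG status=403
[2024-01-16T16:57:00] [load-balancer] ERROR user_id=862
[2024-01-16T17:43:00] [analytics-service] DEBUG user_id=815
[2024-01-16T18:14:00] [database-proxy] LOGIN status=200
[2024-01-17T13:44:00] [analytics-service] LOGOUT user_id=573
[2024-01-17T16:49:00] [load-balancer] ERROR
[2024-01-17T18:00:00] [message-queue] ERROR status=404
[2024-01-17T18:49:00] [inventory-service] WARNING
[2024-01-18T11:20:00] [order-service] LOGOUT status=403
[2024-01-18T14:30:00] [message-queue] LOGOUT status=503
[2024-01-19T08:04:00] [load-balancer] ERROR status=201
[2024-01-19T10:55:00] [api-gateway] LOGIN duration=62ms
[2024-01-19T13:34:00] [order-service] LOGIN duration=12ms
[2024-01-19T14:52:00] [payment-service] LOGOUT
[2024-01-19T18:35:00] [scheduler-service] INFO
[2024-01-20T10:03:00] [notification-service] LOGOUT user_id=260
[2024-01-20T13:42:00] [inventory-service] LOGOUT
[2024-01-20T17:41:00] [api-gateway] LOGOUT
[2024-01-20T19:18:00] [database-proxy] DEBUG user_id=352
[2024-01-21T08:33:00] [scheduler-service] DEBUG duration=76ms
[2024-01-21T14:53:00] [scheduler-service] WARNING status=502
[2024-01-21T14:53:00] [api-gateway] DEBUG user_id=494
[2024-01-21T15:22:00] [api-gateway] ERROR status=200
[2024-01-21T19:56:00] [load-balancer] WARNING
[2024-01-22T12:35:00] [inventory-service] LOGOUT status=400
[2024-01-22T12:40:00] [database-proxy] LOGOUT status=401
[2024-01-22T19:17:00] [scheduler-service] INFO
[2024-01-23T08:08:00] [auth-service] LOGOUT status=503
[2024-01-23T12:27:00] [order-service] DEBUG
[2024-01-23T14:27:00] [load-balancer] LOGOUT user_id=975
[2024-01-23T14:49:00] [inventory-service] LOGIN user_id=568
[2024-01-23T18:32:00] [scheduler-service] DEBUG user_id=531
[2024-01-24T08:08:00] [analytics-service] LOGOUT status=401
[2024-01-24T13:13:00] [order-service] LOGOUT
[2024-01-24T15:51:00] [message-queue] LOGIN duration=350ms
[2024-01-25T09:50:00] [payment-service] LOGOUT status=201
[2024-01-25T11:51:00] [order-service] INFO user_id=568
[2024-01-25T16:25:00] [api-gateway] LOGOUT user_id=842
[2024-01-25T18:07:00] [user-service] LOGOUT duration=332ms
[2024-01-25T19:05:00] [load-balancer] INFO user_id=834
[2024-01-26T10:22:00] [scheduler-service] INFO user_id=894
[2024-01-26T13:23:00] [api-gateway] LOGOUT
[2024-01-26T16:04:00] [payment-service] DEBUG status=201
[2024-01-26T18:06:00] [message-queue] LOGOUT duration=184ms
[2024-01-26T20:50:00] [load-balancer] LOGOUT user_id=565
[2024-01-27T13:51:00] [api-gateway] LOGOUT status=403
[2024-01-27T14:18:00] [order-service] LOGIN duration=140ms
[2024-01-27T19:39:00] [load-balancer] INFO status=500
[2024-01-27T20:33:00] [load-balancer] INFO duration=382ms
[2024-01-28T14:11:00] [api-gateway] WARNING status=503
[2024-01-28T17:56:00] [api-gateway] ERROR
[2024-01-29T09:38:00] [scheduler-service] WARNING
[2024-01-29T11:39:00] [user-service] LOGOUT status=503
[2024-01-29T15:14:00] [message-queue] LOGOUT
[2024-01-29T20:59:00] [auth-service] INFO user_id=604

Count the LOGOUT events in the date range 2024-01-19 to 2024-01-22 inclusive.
6

To filter by date range:

1. Date range: 2024-01-19 through 2024-01-22, both dates inclusive
2. Filter for LOGOUT events whose date falls in this range
3. Count matching events: 6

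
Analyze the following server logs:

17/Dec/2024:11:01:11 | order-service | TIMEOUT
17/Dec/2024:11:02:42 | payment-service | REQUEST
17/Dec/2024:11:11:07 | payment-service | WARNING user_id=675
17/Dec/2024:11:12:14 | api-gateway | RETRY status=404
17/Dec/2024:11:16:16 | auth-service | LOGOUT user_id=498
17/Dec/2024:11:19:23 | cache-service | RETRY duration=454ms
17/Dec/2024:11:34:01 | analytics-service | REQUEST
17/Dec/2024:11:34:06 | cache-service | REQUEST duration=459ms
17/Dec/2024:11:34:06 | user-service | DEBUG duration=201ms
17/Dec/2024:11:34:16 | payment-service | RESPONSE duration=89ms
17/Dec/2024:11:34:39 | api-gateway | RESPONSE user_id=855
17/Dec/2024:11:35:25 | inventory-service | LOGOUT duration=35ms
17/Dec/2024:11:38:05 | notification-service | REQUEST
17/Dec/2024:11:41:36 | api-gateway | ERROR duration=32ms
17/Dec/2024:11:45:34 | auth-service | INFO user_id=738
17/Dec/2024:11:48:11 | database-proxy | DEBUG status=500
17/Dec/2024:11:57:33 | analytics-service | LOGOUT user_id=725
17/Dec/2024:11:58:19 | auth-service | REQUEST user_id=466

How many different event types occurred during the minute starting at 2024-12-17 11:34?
3

To count unique event types:

1. Filter events in the minute starting at 2024-12-17 11:34
2. Extract event types from matching entries
3. Count unique types: 3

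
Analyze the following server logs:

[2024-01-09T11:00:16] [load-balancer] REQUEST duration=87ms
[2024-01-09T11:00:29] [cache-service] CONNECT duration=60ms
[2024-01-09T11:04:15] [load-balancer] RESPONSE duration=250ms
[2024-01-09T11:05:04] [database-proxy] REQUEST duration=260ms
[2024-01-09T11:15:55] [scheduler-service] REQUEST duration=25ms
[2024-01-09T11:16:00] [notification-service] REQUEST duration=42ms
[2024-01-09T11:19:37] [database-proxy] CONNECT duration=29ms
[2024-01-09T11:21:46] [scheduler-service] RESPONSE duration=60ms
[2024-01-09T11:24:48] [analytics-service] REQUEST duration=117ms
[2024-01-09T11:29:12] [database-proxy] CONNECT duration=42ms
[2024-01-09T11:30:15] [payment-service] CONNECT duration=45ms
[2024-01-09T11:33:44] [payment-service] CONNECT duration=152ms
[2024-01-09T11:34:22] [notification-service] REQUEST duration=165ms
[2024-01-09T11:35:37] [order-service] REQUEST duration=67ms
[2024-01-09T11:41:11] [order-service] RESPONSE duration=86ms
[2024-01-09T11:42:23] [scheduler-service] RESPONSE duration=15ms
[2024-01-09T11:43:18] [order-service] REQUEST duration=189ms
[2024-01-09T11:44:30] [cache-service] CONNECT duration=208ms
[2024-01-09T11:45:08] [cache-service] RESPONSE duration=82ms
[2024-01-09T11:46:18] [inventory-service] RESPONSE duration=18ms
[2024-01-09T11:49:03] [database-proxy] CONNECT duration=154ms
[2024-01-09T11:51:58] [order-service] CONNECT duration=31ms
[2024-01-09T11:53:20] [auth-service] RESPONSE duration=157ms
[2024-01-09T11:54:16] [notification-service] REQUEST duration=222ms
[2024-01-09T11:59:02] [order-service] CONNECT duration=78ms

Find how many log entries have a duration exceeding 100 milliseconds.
10

To count timeouts:

1. Threshold: 100ms
2. Extract duration from each log entry
3. Count entries where duration > 100
4. Timeout count: 10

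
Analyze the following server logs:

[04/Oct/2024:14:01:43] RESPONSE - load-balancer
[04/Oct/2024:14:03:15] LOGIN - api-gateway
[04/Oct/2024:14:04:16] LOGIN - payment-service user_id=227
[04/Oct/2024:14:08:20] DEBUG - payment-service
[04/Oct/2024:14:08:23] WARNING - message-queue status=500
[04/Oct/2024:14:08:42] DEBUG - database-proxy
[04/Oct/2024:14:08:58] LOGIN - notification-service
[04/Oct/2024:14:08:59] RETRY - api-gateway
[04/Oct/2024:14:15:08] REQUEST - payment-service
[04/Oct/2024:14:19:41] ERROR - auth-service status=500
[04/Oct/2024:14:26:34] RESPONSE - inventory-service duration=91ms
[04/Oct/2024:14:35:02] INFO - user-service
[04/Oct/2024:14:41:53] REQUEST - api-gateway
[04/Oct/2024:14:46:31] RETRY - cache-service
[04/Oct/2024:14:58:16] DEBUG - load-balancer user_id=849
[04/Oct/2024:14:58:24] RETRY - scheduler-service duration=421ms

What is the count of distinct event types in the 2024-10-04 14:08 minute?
4

To count unique event types:

1. Filter events in the minute starting at 2024-10-04 14:08
2. Extract event types from matching entries
3. Count unique types: 4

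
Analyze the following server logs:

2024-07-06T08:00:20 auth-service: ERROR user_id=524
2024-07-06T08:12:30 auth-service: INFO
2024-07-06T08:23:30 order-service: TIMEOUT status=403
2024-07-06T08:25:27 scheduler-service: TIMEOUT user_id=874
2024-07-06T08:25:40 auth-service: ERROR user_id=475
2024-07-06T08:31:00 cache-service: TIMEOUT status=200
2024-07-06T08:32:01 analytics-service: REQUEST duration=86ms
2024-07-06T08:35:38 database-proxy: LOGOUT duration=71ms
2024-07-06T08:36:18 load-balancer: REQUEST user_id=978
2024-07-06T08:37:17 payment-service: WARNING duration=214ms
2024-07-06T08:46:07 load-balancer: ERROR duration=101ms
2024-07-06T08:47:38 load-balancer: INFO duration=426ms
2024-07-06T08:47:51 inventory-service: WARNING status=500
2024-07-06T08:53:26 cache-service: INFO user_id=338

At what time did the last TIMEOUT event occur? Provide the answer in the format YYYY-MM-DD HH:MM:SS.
2024-07-06 08:31:00

To find the last event:

1. Filter for all TIMEOUT events
2. Sort by timestamp
3. Select the last one
4. Timestamp: 2024-07-06 08:31:00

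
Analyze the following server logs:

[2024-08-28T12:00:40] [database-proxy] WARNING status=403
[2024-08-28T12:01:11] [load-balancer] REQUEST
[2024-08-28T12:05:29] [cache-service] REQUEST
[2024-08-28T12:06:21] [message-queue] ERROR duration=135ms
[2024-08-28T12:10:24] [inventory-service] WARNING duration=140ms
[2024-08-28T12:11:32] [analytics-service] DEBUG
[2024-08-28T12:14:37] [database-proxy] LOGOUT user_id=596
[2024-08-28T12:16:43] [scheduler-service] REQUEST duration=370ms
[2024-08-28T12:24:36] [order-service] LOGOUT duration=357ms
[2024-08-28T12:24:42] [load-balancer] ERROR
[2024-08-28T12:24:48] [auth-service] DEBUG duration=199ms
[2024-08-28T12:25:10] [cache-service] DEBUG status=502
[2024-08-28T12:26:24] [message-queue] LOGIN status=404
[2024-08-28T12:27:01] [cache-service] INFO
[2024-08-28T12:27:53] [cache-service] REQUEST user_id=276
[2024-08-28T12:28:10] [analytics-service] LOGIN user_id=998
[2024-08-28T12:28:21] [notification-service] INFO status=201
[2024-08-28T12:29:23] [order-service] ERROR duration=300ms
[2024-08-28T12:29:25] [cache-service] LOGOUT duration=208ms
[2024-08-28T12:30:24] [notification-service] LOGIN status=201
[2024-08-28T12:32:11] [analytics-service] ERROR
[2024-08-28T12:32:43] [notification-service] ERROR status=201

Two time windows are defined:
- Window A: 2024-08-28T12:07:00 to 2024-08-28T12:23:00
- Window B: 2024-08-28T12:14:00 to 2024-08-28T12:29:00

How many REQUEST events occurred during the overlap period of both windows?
1

To find overlap events:

1. Window A: 2024-08-28T12:07:00 to 2024-08-28T12:23:00
2. Window B: 2024-08-28T12:14:00 to 2024-08-28T12:29:00
3. Overlap period: 2024-08-28T12:14:00 to 2024-08-28T12:23:00
4. Count REQUEST events in overlap: 1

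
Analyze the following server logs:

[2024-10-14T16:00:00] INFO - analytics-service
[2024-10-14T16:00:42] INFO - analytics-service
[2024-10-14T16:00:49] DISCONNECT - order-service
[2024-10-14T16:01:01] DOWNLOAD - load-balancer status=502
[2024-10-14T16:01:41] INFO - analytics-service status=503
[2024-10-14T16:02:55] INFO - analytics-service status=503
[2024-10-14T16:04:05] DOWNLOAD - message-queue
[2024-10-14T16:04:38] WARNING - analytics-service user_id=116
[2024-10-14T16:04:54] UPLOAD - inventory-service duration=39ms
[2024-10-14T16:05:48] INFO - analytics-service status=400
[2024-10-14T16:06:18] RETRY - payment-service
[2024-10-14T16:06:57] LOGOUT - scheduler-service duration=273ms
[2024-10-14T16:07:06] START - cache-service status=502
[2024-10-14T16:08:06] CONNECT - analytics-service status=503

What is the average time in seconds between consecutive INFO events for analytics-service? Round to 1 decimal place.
87.0

To calculate average interval:

1. Find all INFO events for analytics-service in order
2. Calculate time gaps between consecutive events
3. Compute mean of gaps: 348 / 4 = 87.0 seconds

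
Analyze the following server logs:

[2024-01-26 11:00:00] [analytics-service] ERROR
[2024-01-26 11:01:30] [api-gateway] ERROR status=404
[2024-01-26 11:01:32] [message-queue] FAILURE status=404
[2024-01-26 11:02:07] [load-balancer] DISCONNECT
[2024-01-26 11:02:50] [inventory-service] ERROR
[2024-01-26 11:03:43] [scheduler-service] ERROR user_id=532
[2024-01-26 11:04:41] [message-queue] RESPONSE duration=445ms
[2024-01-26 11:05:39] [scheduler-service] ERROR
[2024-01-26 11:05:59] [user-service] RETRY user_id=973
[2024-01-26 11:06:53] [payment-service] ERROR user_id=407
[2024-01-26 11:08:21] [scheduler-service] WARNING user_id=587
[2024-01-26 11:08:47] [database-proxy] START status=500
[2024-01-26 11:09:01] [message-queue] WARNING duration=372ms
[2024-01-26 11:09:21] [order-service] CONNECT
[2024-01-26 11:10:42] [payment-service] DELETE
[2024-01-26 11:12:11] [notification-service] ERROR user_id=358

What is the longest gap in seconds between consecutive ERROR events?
318

To find the longest gap:

1. Extract all ERROR events in chronological order
2. Calculate time differences between consecutive events
3. Find the maximum difference
4. Longest gap: 318 seconds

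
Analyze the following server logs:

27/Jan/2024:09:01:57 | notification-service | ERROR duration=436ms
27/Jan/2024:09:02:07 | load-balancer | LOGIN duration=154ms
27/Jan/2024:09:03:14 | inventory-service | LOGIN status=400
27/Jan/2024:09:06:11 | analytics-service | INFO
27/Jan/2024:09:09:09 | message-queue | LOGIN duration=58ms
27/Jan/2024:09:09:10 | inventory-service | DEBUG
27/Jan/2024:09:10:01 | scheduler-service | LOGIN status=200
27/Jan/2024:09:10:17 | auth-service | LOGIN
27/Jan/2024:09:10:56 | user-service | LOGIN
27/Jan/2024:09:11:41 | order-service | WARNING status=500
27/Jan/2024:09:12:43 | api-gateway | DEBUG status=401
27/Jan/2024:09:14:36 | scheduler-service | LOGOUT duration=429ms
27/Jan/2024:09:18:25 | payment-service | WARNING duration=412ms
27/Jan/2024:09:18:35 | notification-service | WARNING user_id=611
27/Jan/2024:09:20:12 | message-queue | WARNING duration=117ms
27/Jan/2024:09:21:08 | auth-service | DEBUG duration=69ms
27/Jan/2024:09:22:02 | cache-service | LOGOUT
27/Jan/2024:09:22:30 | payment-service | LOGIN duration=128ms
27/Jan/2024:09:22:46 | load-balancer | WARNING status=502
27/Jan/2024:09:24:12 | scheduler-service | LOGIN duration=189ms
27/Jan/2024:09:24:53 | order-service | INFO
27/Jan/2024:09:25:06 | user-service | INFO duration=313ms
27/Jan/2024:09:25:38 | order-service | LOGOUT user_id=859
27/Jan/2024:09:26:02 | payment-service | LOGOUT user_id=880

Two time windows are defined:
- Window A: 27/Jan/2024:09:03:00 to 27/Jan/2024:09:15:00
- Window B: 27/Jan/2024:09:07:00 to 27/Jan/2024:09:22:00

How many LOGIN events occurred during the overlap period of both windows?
4

To find overlap events:

1. Window A: 27/Jan/2024:09:03:00 to 27/Jan/2024:09:15:00
2. Window B: 27/Jan/2024:09:07:00 to 27/Jan/2024:09:22:00
3. Overlap period: 27/Jan/2024:09:07:00 to 27/Jan/2024:09:15:00
4. Count LOGIN events in overlap: 4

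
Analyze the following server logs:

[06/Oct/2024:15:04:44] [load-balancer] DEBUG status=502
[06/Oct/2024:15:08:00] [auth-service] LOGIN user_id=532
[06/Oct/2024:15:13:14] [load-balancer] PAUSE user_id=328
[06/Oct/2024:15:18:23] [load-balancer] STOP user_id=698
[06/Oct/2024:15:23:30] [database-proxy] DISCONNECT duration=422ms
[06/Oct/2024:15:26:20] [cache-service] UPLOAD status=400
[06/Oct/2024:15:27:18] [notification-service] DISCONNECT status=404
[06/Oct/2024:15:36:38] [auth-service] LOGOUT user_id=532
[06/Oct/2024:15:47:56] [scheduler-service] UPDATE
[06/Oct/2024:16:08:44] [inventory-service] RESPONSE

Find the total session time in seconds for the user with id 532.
1718

To calculate session duration:

1. Find LOGIN event for user_id=532: 06/Oct/2024:15:08:00
2. Find LOGOUT event for user_id=532: 06/Oct/2024:15:36:38
3. Session duration: 06/Oct/2024:15:36:38 - 06/Oct/2024:15:08:00 = 1718 seconds (28 minutes)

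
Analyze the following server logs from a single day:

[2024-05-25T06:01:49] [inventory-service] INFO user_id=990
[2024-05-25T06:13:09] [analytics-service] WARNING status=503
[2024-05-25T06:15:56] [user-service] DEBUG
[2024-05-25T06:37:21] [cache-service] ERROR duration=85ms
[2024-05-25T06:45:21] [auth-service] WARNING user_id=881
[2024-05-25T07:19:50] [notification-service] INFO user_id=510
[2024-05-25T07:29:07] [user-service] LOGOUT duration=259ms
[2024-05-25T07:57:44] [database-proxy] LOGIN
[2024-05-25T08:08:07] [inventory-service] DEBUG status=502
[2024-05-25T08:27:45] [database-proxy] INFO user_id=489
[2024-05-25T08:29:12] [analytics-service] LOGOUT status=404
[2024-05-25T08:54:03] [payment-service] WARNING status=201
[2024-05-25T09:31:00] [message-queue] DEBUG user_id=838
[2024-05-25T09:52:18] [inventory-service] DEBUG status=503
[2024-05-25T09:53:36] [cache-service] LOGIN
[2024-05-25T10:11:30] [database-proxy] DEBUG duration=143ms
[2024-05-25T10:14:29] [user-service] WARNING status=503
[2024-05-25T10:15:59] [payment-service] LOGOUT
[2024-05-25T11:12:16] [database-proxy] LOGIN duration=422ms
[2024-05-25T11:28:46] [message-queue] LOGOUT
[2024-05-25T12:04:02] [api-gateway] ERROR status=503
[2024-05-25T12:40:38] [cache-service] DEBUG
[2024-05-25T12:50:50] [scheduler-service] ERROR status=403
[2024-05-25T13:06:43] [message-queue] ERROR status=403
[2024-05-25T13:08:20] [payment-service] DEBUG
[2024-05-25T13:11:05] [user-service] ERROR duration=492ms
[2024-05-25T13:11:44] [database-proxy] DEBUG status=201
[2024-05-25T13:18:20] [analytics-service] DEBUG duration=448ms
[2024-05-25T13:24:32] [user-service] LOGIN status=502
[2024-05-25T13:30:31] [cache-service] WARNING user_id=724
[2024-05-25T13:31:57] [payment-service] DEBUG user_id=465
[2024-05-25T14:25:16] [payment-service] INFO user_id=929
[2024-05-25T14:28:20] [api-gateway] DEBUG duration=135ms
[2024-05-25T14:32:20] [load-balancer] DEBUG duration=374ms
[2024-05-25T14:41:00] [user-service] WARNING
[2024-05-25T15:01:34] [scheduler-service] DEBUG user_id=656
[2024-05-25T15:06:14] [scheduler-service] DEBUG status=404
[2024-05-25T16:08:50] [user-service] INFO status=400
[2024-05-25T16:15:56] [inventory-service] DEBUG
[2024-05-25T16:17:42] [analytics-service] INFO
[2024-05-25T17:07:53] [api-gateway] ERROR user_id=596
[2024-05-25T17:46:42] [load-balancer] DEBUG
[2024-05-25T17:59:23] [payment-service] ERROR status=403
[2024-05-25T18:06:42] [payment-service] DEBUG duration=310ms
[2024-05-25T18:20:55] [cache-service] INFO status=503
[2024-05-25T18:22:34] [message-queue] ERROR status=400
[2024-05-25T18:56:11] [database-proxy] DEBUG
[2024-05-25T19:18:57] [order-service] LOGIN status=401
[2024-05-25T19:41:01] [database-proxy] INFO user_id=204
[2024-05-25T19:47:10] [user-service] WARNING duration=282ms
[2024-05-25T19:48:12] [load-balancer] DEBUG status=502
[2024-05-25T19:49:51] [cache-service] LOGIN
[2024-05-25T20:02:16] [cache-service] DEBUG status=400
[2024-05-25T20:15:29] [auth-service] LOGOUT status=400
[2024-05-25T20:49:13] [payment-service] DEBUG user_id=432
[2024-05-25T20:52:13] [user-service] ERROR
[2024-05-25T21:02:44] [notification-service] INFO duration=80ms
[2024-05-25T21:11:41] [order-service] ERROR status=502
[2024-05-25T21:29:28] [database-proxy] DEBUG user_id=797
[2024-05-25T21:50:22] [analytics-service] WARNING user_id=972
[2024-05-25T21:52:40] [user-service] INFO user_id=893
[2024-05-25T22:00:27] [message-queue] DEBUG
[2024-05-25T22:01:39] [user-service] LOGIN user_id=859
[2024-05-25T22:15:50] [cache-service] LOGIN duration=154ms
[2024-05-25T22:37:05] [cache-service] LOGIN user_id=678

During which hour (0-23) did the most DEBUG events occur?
13

To find the peak hour:

1. Group all DEBUG events by hour
2. Count events in each hour
3. Find hour with maximum count
4. Peak hour: 13 (with 4 events)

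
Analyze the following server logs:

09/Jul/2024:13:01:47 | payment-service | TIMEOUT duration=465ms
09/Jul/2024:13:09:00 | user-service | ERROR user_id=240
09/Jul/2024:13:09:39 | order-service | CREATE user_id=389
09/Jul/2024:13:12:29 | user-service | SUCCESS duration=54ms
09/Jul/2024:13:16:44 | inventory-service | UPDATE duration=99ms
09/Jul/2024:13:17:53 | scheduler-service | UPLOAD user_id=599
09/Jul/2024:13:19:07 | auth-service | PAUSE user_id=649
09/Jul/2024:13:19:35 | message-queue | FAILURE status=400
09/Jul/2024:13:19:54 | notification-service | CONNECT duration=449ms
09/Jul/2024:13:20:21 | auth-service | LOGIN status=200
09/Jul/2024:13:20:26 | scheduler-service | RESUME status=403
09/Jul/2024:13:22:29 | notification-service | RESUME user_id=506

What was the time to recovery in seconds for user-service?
209

To calculate recovery time:

1. Find ERROR event for user-service: 09/Jul/2024:13:09:00
2. Find next SUCCESS event for user-service: 09/Jul/2024:13:12:29
3. Recovery time: 09/Jul/2024:13:12:29 - 09/Jul/2024:13:09:00 = 209 seconds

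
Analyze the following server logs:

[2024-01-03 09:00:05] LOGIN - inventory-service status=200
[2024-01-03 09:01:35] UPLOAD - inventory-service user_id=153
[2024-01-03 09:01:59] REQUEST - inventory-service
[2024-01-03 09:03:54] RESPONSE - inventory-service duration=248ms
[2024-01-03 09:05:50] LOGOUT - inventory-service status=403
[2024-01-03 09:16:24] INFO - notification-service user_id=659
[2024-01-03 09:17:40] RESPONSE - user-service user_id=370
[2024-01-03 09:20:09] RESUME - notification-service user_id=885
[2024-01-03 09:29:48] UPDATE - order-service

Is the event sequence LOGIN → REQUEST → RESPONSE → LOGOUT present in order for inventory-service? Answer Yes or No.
Yes

To verify sequence order:

1. Find all events in sequence LOGIN → REQUEST → RESPONSE → LOGOUT for inventory-service
2. Extract their timestamps
3. Check if timestamps are in ascending order
4. Result: Yes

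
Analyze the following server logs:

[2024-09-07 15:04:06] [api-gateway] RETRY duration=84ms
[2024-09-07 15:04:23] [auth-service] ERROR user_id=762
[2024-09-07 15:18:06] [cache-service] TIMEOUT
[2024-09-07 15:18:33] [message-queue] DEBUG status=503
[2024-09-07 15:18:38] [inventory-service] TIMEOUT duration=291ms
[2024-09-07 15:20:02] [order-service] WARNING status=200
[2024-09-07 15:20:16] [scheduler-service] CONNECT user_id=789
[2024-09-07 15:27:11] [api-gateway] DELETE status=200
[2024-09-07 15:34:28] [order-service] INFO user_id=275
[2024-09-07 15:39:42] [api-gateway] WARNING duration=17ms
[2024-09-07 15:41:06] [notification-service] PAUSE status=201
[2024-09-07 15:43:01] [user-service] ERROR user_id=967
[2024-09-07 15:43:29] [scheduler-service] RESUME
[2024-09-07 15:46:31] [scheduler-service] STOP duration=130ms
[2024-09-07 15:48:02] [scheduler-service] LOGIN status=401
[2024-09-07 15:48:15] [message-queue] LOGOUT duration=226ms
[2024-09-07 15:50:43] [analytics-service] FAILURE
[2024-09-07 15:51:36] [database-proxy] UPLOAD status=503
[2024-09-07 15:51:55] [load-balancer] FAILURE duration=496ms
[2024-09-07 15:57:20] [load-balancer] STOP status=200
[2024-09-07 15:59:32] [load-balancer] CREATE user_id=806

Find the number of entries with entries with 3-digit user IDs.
5

To find matching entries:

1. Pattern to match: entries with 3-digit user IDs
2. Scan each log entry for the pattern
3. Count matches: 5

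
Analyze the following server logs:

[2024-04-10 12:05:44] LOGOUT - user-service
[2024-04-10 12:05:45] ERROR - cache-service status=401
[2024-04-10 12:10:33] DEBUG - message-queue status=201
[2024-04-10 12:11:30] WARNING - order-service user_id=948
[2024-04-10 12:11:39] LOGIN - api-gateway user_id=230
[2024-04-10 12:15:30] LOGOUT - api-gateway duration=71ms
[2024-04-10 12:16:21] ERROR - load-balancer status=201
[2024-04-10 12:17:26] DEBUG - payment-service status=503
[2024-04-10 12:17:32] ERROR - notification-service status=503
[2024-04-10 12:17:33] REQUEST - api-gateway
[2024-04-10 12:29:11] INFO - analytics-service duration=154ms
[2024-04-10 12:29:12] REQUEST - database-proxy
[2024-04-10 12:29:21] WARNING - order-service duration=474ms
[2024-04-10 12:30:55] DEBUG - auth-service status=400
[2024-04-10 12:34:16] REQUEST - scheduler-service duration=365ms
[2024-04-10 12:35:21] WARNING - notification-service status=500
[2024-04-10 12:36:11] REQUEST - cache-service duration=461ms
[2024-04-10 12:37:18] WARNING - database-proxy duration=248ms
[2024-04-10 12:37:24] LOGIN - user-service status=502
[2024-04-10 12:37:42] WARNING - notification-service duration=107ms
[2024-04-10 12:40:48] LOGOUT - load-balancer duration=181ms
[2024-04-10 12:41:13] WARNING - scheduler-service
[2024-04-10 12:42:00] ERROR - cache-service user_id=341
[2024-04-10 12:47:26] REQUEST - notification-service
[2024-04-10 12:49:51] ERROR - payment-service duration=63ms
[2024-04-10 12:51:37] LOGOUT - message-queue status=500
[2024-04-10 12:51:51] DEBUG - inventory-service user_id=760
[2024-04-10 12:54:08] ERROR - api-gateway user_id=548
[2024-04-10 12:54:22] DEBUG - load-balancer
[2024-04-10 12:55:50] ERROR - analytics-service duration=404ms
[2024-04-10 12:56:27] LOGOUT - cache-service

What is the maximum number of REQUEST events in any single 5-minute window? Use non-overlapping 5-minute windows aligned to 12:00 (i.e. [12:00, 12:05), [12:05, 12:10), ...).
1

To find the burst window:

1. Divide the log period into non-overlapping 5-minute windows starting at 12:00
2. Count REQUEST events in each window
3. Find the window with maximum count
4. Maximum events in a window: 1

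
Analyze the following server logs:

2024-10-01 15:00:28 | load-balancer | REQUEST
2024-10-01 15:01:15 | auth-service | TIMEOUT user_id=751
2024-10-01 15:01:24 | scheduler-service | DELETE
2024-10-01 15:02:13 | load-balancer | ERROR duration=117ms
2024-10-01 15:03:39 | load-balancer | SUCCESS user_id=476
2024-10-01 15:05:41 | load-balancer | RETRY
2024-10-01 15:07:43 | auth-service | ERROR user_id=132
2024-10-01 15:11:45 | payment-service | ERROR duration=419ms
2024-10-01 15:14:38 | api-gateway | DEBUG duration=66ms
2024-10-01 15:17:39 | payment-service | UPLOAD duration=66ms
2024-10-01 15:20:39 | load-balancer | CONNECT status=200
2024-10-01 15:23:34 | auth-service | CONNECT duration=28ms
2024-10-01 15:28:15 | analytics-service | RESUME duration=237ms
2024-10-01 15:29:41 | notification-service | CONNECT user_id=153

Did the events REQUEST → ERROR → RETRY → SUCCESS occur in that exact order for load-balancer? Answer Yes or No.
No

To verify sequence order:

1. Find all events in sequence REQUEST → ERROR → RETRY → SUCCESS for load-balancer
2. Extract their timestamps
3. Check if timestamps are in ascending order
4. Result: No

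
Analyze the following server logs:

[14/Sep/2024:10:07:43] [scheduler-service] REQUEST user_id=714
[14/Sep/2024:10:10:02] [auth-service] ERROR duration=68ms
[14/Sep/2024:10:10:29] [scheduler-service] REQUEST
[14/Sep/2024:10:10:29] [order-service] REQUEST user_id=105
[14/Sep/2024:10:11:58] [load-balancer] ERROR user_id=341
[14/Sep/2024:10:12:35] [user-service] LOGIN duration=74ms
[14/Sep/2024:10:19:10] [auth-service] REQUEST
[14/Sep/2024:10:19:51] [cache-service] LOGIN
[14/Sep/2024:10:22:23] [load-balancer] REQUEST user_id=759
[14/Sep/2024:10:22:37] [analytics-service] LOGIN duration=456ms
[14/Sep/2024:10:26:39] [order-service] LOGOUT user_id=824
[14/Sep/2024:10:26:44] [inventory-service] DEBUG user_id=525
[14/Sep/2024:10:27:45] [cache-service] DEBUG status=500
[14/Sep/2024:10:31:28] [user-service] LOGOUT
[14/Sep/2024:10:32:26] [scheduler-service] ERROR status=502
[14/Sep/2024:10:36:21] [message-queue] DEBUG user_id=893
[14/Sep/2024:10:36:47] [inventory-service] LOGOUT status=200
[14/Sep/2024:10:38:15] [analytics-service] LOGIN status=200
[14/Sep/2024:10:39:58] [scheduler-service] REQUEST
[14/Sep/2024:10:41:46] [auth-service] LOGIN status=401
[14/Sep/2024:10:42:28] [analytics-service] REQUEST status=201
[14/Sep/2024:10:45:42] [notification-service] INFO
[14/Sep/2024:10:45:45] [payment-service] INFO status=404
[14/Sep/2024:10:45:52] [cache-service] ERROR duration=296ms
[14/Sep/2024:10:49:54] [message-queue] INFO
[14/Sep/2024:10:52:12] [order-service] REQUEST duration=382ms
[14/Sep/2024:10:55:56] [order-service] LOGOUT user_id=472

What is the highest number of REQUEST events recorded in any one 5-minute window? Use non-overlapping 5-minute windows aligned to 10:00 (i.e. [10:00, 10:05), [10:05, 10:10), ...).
2

To find the burst window:

1. Divide the log period into non-overlapping 5-minute windows starting at 10:00
2. Count REQUEST events in each window
3. Find the window with maximum count
4. Maximum events in a window: 2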